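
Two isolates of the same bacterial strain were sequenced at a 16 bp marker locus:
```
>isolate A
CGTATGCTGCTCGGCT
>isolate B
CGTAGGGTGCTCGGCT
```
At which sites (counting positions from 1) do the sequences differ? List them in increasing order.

Scanning 1-based: 5: T/G; 7: C/G.

5, 7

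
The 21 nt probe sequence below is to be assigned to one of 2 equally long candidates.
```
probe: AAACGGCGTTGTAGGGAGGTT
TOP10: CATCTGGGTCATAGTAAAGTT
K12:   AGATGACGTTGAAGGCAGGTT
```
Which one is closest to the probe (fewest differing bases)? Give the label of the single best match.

K12

TOP10 differs at 9 bases; K12 differs at 5 bases. The closest is K12.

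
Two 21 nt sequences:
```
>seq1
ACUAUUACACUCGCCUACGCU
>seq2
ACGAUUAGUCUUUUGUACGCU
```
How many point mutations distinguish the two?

The sequences differ at positions 3, 8, 9, 12, 13, 14, 15 (1-based) — 7 in total.

7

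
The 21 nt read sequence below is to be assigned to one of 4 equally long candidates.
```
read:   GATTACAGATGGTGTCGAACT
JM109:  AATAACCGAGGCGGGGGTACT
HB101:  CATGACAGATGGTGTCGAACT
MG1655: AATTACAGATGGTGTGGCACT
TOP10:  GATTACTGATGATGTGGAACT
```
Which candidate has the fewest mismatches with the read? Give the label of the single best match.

HB101

Hamming distances to read — JM109: 9; HB101: 2; MG1655: 3; TOP10: 3.
Smallest is HB101 with 2 mismatches.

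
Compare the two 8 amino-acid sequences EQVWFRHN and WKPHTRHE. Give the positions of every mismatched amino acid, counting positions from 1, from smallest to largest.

1, 2, 3, 4, 5, 8

Scanning 1-based: 1: E/W; 2: Q/K; 3: V/P; 4: W/H; 5: F/T; 8: N/E.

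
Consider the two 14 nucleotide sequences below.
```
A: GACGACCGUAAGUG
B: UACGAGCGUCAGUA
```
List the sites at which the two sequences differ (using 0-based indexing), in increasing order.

Differences at site 0 (G→U), site 5 (C→G), site 9 (A→C), site 13 (G→A).

0, 5, 9, 13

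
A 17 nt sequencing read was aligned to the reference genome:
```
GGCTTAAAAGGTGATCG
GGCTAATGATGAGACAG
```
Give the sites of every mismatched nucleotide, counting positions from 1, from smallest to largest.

5, 7, 8, 10, 12, 15, 16

Differences at site 5 (T→A), site 7 (A→T), site 8 (A→G), site 10 (G→T), site 12 (T→A), site 15 (T→C), site 16 (C→A).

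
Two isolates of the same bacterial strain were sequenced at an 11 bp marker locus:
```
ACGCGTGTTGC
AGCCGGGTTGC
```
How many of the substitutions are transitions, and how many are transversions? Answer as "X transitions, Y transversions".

0 transitions, 3 transversions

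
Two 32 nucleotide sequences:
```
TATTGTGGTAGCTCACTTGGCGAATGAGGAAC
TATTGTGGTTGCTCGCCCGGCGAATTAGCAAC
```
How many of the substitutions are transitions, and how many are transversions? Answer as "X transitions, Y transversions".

Mismatches (1-based):
position 10: A→T (purine→pyrimidine, transversion)
position 15: A→G (purine→purine, transition)
position 17: T→C (pyrimidine→pyrimidine, transition)
position 18: T→C (pyrimidine→pyrimidine, transition)
position 26: G→T (purine→pyrimidine, transversion)
position 29: G→C (purine→pyrimidine, transversion)

3 transitions, 3 transversions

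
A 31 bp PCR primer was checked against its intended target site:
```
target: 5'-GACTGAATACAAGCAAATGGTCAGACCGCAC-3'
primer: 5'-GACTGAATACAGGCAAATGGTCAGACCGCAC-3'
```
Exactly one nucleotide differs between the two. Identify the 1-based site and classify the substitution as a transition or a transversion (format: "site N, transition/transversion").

Site 12 changes A→G. A is a purine and G is a purine, so this is a transition.

site 12, transition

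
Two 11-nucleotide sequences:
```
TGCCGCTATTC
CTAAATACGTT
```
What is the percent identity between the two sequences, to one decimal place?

10 positions differ (1, 2, 3, 4, 5, 6, 7, 8, 9, 11), so 1 of 11 match: 1/11 = 9.091%.

9.1%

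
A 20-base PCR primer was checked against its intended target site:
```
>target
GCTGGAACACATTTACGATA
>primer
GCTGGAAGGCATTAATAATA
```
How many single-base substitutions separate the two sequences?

5

The sequences differ at sites 8, 9, 14, 16, 17 (1-based) — 5 in total.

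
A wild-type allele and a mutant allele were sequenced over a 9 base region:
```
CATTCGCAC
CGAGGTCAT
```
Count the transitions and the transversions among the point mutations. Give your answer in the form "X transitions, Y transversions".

Transitions (purine↔purine or pyrimidine↔pyrimidine): 2 A→G, 9 C→T.
Transversions (purine↔pyrimidine): 3 T→A, 4 T→G, 5 C→G, 6 G→T.

2 transitions, 4 transversions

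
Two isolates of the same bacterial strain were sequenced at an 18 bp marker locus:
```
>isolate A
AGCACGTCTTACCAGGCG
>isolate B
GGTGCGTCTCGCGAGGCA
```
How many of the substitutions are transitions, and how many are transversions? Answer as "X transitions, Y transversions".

Mismatches (1-based):
position 1: A→G (purine→purine, transition)
position 3: C→T (pyrimidine→pyrimidine, transition)
position 4: A→G (purine→purine, transition)
position 10: T→C (pyrimidine→pyrimidine, transition)
position 11: A→G (purine→purine, transition)
position 13: C→G (pyrimidine→purine, transversion)
position 18: G→A (purine→purine, transition)

6 transitions, 1 transversion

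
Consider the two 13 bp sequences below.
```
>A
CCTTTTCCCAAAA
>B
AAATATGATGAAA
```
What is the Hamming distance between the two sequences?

8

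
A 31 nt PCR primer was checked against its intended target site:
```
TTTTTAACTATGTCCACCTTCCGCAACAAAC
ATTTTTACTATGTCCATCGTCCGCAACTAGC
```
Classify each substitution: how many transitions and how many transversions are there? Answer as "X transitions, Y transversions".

2 transitions, 4 transversions

Transitions (purine↔purine or pyrimidine↔pyrimidine): 17 C→T, 30 A→G.
Transversions (purine↔pyrimidine): 1 T→A, 6 A→T, 19 T→G, 28 A→T.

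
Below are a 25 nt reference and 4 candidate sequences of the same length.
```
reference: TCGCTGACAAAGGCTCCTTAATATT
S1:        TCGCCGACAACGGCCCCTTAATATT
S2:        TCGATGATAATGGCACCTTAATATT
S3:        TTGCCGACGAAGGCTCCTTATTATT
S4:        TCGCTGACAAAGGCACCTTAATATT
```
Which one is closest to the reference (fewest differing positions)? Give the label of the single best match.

Hamming distances to reference — S1: 3; S2: 4; S3: 4; S4: 1.
Smallest is S4 with 1 mismatch.

S4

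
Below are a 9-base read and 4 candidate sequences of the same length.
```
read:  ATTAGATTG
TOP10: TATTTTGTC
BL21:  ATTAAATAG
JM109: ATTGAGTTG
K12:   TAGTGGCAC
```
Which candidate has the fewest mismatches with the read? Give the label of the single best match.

Hamming distances to read — TOP10: 7; BL21: 2; JM109: 3; K12: 8.
Smallest is BL21 with 2 mismatches.

BL21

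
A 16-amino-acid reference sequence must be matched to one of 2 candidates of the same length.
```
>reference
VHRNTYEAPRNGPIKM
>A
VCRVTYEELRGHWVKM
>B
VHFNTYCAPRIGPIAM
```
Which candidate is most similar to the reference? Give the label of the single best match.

A differs at 8 residues; B differs at 4 residues. The closest is B.

B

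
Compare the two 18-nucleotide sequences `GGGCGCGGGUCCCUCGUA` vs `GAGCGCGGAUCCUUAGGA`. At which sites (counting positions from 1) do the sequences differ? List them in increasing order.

2, 9, 13, 15, 17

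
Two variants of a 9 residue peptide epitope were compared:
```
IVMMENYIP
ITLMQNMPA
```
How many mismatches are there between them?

6

The sequences differ at residues 2, 3, 5, 7, 8, 9 (1-based) — 6 in total.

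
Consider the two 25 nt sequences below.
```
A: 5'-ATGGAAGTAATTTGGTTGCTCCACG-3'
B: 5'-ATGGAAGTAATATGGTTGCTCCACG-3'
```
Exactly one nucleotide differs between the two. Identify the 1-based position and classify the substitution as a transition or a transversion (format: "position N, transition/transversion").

position 12, transversion

The sequences differ only at position 12: T→A (pyrimidine→purine), a transversion.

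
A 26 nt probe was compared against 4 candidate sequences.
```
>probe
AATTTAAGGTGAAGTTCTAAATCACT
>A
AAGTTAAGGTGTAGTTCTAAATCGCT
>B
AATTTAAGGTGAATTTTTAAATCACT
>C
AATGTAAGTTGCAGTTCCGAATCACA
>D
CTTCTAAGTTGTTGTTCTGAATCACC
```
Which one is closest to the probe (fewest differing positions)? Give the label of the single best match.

B

Hamming distances to probe — A: 3; B: 2; C: 6; D: 8.
Smallest is B with 2 mismatches.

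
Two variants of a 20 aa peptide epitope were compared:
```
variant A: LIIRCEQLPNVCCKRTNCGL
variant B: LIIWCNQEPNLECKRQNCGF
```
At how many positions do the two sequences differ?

7

The sequences differ at positions 4, 6, 8, 11, 12, 16, 20 (1-based) — 7 in total.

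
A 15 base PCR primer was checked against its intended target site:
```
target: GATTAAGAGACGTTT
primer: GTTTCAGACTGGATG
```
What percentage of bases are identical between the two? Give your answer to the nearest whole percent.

53%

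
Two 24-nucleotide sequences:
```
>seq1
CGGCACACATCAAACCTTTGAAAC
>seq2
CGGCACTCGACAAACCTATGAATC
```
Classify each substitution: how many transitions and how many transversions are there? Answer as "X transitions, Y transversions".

1 transition, 4 transversions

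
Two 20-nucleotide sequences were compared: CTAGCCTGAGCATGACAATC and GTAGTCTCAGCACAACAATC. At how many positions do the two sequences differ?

Mismatches (1-based): position 1: C→G; position 5: C→T; position 8: G→C; position 13: T→C; position 14: G→A.

5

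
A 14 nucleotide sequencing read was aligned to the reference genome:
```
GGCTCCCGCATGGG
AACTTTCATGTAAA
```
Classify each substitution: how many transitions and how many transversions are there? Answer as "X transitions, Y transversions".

Transitions (purine↔purine or pyrimidine↔pyrimidine): 1 G→A, 2 G→A, 5 C→T, 6 C→T, 8 G→A, 9 C→T, 10 A→G, 12 G→A, 13 G→A, 14 G→A.
Transversions (purine↔pyrimidine): none.

10 transitions, 0 transversions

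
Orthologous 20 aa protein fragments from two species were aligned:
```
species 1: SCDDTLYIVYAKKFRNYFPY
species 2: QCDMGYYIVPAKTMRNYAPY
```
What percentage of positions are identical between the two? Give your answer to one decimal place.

8 positions differ (1, 4, 5, 6, 10, 13, 14, 18), so 12 of 20 match: 12/20 = 60%.

60.0%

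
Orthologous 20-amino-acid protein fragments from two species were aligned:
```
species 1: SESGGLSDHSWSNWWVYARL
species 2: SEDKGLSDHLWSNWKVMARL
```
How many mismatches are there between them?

Comparing position by position, 5 residues differ: 3 (S/D), 4 (G/K), 10 (S/L), 15 (W/K), 17 (Y/M).

5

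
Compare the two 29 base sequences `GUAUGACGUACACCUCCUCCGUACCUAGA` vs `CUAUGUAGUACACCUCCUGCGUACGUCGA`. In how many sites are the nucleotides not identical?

6

Comparing position by position, 6 sites differ: 1 (G/C), 6 (A/U), 7 (C/A), 19 (C/G), 25 (C/G), 27 (A/C).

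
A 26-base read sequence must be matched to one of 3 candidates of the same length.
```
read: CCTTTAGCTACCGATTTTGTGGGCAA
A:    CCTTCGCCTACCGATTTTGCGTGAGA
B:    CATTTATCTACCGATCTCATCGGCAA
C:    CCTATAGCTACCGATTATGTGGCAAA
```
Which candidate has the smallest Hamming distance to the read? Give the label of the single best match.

Hamming distances to read — A: 7; B: 6; C: 4.
Smallest is C with 4 mismatches.

C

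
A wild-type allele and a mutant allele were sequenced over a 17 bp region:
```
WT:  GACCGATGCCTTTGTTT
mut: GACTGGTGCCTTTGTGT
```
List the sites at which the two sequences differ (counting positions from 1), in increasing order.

Differences at site 4 (C→T), site 6 (A→G), site 16 (T→G).

4, 6, 16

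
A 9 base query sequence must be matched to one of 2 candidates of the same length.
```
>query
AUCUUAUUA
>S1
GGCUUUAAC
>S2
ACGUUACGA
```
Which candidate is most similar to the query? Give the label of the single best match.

Hamming distances to query — S1: 6; S2: 4.
Smallest is S2 with 4 mismatches.

S2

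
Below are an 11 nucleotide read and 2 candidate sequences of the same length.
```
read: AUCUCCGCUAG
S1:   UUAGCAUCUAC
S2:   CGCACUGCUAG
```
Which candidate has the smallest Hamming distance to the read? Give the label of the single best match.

S2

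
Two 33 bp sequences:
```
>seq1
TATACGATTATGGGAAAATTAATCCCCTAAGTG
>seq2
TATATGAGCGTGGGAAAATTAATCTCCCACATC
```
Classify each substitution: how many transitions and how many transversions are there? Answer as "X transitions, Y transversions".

Transitions (purine↔purine or pyrimidine↔pyrimidine): 5 C→T, 9 T→C, 10 A→G, 25 C→T, 28 T→C, 31 G→A.
Transversions (purine↔pyrimidine): 8 T→G, 30 A→C, 33 G→C.

6 transitions, 3 transversions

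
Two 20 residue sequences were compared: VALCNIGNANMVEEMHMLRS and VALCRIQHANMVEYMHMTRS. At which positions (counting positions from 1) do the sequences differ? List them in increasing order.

5, 7, 8, 14, 18

Differences at position 5 (N→R), position 7 (G→Q), position 8 (N→H), position 14 (E→Y), position 18 (L→T).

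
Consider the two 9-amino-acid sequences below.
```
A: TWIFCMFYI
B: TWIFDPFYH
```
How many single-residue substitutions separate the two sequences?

Comparing position by position, 3 residues differ: 5 (C/D), 6 (M/P), 9 (I/H).

3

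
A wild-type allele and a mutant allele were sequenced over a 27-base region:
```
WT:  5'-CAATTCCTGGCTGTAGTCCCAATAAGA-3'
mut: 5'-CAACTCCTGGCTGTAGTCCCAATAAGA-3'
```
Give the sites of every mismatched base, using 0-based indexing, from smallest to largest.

3

Scanning 0-based: 3: T/C.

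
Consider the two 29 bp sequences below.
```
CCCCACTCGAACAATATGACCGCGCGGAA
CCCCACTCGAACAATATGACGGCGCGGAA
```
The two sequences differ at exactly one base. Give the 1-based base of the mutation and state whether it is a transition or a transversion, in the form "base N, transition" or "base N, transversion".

base 21, transversion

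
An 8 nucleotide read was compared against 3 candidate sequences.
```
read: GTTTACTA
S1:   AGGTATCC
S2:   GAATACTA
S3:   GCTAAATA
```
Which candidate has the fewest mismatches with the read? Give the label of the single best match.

S2

Hamming distances to read — S1: 6; S2: 2; S3: 3.
Smallest is S2 with 2 mismatches.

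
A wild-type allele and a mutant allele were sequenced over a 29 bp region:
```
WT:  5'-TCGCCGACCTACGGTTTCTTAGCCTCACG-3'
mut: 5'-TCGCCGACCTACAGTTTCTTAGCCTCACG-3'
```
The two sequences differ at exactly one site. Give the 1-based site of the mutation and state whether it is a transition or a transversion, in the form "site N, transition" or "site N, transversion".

The sequences differ only at site 13: G→A (purine→purine), a transition.

site 13, transition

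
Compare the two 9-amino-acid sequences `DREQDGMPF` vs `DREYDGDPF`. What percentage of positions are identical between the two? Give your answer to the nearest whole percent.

Mismatches at positions 4, 7 (1-based): 2 of 9.
Identical positions: 7/9 = 77.78% → 78%.

78%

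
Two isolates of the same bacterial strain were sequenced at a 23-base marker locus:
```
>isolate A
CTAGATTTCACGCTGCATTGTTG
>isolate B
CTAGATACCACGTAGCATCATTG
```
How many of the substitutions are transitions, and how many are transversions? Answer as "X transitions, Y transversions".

4 transitions, 2 transversions

Transitions (purine↔purine or pyrimidine↔pyrimidine): 8 T→C, 13 C→T, 19 T→C, 20 G→A.
Transversions (purine↔pyrimidine): 7 T→A, 14 T→A.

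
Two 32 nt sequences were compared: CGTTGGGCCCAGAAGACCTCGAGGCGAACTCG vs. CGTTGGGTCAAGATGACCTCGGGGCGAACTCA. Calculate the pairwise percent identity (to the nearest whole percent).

84%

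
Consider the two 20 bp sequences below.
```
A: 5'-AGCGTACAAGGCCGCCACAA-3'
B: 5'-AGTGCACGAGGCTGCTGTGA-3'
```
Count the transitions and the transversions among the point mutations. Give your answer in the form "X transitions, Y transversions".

8 transitions, 0 transversions

Mismatches (1-based):
base 3: C→T (pyrimidine→pyrimidine, transition)
base 5: T→C (pyrimidine→pyrimidine, transition)
base 8: A→G (purine→purine, transition)
base 13: C→T (pyrimidine→pyrimidine, transition)
base 16: C→T (pyrimidine→pyrimidine, transition)
base 17: A→G (purine→purine, transition)
base 18: C→T (pyrimidine→pyrimidine, transition)
base 19: A→G (purine→purine, transition)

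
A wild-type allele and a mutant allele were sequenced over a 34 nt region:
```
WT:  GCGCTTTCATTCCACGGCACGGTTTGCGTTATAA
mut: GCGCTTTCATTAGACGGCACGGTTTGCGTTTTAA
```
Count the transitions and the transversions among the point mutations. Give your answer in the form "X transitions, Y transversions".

0 transitions, 3 transversions

Mismatches (1-based):
base 12: C→A (pyrimidine→purine, transversion)
base 13: C→G (pyrimidine→purine, transversion)
base 31: A→T (purine→pyrimidine, transversion)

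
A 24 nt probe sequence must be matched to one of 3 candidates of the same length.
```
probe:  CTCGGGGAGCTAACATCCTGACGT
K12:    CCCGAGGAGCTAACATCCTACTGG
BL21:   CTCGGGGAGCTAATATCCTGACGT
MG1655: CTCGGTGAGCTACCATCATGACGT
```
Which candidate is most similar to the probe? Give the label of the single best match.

BL21

K12 differs at 6 positions; BL21 differs at 1 position; MG1655 differs at 3 positions. The closest is BL21.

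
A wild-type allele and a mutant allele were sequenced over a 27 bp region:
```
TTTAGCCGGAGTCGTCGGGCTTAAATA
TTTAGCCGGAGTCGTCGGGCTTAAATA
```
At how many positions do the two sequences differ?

0

The two sequences are identical at every position.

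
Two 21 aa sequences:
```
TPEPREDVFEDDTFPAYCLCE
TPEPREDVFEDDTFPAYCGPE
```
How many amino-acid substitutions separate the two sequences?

The sequences differ at positions 19, 20 (1-based) — 2 in total.

2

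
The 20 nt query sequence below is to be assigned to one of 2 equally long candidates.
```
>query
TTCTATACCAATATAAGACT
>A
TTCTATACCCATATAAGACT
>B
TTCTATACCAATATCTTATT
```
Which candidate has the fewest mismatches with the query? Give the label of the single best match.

Hamming distances to query — A: 1; B: 4.
Smallest is A with 1 mismatch.

A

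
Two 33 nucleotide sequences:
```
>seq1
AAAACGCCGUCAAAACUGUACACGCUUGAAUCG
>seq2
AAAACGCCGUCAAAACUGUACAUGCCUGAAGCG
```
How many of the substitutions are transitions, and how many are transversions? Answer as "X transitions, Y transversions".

2 transitions, 1 transversion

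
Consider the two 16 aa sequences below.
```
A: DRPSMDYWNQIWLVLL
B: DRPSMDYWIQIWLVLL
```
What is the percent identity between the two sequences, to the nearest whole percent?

94%

1 position differs (9), so 15 of 16 match: 15/16 = 93.75%.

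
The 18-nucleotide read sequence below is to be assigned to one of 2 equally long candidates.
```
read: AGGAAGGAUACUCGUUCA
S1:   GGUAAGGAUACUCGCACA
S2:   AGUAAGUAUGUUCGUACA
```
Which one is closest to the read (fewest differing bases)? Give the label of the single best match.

S1

S1 differs at 4 bases; S2 differs at 5 bases. The closest is S1.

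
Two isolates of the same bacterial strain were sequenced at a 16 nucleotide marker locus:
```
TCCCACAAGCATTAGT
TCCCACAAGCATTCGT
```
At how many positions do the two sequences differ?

1

Comparing position by position, 1 position differs: 14 (A/C).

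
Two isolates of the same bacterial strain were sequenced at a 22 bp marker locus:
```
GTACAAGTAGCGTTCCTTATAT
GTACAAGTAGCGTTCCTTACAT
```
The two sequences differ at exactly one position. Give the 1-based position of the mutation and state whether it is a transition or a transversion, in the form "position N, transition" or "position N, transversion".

position 20, transition

The sequences differ only at position 20: T→C (pyrimidine→pyrimidine), a transition.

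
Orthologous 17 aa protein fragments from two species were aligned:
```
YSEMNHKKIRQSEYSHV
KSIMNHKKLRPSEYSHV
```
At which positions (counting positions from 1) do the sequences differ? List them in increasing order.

1, 3, 9, 11

Scanning 1-based: 1: Y/K; 3: E/I; 9: I/L; 11: Q/P.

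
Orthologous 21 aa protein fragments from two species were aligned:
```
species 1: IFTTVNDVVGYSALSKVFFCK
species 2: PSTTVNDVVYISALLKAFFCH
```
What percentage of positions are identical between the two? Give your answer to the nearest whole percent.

67%

7 positions differ (1, 2, 10, 11, 15, 17, 21), so 14 of 21 match: 14/21 = 66.67%.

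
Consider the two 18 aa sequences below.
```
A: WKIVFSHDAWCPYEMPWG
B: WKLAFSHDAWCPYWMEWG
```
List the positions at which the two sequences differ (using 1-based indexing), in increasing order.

Scanning 1-based: 3: I/L; 4: V/A; 14: E/W; 16: P/E.

3, 4, 14, 16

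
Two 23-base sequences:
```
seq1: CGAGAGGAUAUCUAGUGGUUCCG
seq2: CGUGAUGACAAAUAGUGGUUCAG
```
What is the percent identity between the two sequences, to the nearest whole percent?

74%

Mismatches at positions 3, 6, 9, 11, 12, 22 (1-based): 6 of 23.
Identical positions: 17/23 = 73.91% → 74%.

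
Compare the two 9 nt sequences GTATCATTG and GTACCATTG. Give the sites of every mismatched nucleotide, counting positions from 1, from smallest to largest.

4

Scanning 1-based: 4: T/C.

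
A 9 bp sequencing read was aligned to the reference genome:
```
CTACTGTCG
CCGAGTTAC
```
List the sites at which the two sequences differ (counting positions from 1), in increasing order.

2, 3, 4, 5, 6, 8, 9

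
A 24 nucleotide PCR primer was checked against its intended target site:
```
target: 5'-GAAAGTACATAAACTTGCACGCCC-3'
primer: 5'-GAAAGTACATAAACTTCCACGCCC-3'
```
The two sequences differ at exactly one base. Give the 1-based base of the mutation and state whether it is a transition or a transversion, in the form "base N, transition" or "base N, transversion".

Base 17 changes G→C. G is a purine and C is a pyrimidine, so this is a transversion.

base 17, transversion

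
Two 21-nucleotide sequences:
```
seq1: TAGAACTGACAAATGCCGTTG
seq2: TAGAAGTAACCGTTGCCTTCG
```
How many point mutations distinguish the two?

7

Comparing position by position, 7 positions differ: 6 (C/G), 8 (G/A), 11 (A/C), 12 (A/G), 13 (A/T), 18 (G/T), 20 (T/C).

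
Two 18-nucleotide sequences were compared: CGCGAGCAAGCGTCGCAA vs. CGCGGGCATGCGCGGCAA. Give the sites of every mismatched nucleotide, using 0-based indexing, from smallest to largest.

4, 8, 12, 13

Differences at site 4 (A→G), site 8 (A→T), site 12 (T→C), site 13 (C→G).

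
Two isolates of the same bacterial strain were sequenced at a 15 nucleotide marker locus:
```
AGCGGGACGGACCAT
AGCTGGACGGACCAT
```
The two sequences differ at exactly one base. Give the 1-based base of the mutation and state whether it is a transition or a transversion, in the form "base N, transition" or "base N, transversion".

base 4, transversion

Base 4 changes G→T. G is a purine and T is a pyrimidine, so this is a transversion.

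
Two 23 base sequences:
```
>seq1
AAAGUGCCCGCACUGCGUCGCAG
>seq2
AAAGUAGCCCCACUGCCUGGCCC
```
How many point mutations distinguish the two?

Mismatches (1-based): site 6: G→A; site 7: C→G; site 10: G→C; site 17: G→C; site 19: C→G; site 22: A→C; site 23: G→C.

7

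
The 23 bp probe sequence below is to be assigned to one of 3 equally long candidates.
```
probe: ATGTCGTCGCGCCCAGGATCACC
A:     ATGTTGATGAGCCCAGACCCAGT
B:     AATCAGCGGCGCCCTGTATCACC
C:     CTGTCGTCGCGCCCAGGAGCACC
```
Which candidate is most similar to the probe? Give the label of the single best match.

C

A differs at 9 bases; B differs at 8 bases; C differs at 2 bases. The closest is C.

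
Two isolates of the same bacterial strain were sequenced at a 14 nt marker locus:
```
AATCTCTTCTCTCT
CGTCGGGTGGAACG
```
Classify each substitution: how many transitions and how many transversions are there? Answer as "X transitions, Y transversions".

Mismatches (1-based):
position 1: A→C (purine→pyrimidine, transversion)
position 2: A→G (purine→purine, transition)
position 5: T→G (pyrimidine→purine, transversion)
position 6: C→G (pyrimidine→purine, transversion)
position 7: T→G (pyrimidine→purine, transversion)
position 9: C→G (pyrimidine→purine, transversion)
position 10: T→G (pyrimidine→purine, transversion)
position 11: C→A (pyrimidine→purine, transversion)
position 12: T→A (pyrimidine→purine, transversion)
position 14: T→G (pyrimidine→purine, transversion)

1 transition, 9 transversions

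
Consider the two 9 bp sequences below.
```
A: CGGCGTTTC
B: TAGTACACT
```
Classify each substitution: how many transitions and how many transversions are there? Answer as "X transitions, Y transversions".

7 transitions, 1 transversion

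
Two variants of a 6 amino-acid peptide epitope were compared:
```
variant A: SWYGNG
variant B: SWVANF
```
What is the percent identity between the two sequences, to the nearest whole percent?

Mismatches at positions 3, 4, 6 (1-based): 3 of 6.
Identical positions: 3/6 = 50% → 50%.

50%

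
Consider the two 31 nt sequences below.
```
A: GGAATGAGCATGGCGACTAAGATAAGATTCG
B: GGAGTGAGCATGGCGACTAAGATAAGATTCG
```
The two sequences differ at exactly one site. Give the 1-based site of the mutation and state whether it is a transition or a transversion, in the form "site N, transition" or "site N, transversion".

site 4, transition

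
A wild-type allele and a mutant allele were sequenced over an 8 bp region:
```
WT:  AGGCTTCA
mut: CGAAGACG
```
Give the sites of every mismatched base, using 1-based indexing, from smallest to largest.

1, 3, 4, 5, 6, 8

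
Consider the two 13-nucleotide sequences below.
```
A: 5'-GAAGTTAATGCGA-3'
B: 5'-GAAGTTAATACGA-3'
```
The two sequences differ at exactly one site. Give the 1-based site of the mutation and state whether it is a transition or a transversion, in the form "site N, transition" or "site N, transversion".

The sequences differ only at site 10: G→A (purine→purine), a transition.

site 10, transition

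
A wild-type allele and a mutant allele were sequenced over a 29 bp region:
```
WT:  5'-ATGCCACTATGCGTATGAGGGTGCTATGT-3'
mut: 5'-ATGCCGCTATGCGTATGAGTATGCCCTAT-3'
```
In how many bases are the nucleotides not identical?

6

Comparing position by position, 6 bases differ: 6 (A/G), 20 (G/T), 21 (G/A), 25 (T/C), 26 (A/C), 28 (G/A).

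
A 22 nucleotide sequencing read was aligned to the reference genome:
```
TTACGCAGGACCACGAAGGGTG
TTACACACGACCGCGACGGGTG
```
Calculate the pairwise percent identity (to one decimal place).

81.8%

Mismatches at positions 5, 8, 13, 17 (1-based): 4 of 22.
Identical positions: 18/22 = 81.82% → 81.8%.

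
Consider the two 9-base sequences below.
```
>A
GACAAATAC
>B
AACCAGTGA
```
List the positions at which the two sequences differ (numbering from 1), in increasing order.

1, 4, 6, 8, 9

Differences at position 1 (G→A), position 4 (A→C), position 6 (A→G), position 8 (A→G), position 9 (C→A).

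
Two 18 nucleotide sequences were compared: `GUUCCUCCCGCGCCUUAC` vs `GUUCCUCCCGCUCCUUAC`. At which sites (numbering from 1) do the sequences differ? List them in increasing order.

Scanning 1-based: 12: G/U.

12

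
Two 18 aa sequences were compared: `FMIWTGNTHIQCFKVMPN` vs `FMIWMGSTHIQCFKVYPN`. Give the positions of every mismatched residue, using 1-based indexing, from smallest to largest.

Scanning 1-based: 5: T/M; 7: N/S; 16: M/Y.

5, 7, 16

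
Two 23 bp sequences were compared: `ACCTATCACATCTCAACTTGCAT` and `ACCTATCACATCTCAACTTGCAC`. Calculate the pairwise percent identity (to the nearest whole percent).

96%

Mismatch at position 23 (1-based): 1 of 23.
Identical positions: 22/23 = 95.65% → 96%.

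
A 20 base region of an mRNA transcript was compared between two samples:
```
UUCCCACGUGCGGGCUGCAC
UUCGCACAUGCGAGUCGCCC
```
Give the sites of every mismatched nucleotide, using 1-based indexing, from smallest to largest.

4, 8, 13, 15, 16, 19

Differences at site 4 (C→G), site 8 (G→A), site 13 (G→A), site 15 (C→U), site 16 (U→C), site 19 (A→C).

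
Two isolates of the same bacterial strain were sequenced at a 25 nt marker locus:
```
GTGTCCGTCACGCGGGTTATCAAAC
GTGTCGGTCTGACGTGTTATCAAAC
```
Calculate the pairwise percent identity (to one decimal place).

Mismatches at positions 6, 10, 11, 12, 15 (1-based): 5 of 25.
Identical positions: 20/25 = 80% → 80.0%.

80.0%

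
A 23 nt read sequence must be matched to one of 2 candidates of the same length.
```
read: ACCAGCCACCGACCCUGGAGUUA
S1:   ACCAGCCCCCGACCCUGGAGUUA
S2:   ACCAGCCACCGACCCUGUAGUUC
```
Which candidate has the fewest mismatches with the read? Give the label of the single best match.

S1

S1 differs at 1 site; S2 differs at 2 sites. The closest is S1.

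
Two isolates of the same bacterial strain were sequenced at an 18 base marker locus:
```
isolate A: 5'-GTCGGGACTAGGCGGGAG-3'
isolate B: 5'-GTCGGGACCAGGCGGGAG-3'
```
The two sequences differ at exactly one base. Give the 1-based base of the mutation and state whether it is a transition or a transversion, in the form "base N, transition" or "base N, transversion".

Base 9 changes T→C. T is a pyrimidine and C is a pyrimidine, so this is a transition.

base 9, transition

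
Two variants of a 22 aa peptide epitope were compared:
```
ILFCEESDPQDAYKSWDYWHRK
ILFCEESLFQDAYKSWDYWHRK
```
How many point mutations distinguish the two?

Mismatches (1-based): position 8: D→L; position 9: P→F.

2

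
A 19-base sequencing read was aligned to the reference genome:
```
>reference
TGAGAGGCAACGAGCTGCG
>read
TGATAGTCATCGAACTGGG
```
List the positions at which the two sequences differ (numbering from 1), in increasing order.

Differences at position 4 (G→T), position 7 (G→T), position 10 (A→T), position 14 (G→A), position 18 (C→G).

4, 7, 10, 14, 18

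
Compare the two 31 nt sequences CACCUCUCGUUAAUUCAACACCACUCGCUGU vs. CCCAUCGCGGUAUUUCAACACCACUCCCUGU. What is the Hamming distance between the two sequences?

The sequences differ at positions 2, 4, 7, 10, 13, 27 (1-based) — 6 in total.

6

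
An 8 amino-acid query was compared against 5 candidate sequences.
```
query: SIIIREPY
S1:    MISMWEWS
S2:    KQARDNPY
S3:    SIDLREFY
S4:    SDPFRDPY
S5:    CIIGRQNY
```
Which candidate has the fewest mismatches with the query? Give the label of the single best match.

Hamming distances to query — S1: 6; S2: 6; S3: 3; S4: 4; S5: 4.
Smallest is S3 with 3 mismatches.

S3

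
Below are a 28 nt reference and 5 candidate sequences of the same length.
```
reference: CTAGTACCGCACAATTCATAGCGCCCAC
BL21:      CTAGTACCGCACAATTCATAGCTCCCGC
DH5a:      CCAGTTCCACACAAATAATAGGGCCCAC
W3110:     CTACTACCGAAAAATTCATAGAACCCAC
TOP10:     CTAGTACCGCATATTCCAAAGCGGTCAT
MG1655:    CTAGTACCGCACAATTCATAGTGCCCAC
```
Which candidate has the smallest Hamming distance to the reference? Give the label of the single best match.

MG1655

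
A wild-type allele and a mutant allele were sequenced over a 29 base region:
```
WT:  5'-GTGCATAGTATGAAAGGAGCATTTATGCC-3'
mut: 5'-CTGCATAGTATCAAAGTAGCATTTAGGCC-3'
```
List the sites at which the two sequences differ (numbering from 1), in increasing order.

Differences at site 1 (G→C), site 12 (G→C), site 17 (G→T), site 26 (T→G).

1, 12, 17, 26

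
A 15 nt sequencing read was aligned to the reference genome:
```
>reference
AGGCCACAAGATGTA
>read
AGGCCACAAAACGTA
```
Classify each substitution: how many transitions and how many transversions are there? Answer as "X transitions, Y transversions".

Transitions (purine↔purine or pyrimidine↔pyrimidine): 10 G→A, 12 T→C.
Transversions (purine↔pyrimidine): none.

2 transitions, 0 transversions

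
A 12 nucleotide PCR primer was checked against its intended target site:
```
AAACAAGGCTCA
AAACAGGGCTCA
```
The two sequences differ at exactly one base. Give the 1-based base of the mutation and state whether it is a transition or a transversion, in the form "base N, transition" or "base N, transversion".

base 6, transition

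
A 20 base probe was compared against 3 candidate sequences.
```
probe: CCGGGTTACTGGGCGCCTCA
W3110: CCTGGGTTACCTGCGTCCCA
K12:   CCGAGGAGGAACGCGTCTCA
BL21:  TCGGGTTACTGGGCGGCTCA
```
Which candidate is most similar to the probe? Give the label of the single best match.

BL21

Hamming distances to probe — W3110: 9; K12: 9; BL21: 2.
Smallest is BL21 with 2 mismatches.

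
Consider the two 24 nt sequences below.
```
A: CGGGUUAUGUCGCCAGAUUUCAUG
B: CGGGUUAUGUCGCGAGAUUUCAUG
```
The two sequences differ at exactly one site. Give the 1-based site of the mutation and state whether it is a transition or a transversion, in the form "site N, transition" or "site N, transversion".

Site 14 changes C→G. C is a pyrimidine and G is a purine, so this is a transversion.

site 14, transversion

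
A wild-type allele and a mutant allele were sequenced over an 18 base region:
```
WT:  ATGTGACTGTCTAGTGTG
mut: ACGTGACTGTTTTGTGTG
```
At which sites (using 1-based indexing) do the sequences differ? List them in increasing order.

Differences at site 2 (T→C), site 11 (C→T), site 13 (A→T).

2, 11, 13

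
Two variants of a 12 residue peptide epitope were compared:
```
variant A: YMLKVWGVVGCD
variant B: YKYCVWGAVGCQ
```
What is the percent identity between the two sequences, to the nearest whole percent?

58%

Mismatches at positions 2, 3, 4, 8, 12 (1-based): 5 of 12.
Identical positions: 7/12 = 58.33% → 58%.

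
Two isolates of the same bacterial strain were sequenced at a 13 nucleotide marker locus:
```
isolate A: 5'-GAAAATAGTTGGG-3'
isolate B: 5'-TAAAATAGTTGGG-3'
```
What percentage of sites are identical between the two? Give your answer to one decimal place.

92.3%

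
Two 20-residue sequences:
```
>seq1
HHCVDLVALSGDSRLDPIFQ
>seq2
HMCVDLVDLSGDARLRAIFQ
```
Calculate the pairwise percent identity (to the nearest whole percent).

Mismatches at positions 2, 8, 13, 16, 17 (1-based): 5 of 20.
Identical positions: 15/20 = 75% → 75%.

75%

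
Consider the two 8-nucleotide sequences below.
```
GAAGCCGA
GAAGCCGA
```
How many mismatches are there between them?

0

The two sequences are identical at every position.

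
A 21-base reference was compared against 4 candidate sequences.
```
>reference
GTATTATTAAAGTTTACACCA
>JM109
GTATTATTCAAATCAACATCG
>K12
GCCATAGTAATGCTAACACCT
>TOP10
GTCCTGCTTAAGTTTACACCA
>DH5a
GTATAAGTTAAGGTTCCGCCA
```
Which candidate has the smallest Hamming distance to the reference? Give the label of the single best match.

JM109 differs at 6 sites; K12 differs at 8 sites; TOP10 differs at 5 sites; DH5a differs at 6 sites. The closest is TOP10.

TOP10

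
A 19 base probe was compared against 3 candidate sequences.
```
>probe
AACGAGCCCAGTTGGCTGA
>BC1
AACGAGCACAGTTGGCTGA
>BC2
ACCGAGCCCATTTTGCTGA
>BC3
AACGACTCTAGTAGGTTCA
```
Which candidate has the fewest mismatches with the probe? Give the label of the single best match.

BC1

BC1 differs at 1 position; BC2 differs at 3 positions; BC3 differs at 6 positions. The closest is BC1.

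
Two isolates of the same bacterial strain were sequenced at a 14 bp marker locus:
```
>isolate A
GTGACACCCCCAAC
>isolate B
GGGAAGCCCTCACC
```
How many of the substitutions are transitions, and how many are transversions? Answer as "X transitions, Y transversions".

2 transitions, 3 transversions

Mismatches (1-based):
position 2: T→G (pyrimidine→purine, transversion)
position 5: C→A (pyrimidine→purine, transversion)
position 6: A→G (purine→purine, transition)
position 10: C→T (pyrimidine→pyrimidine, transition)
position 13: A→C (purine→pyrimidine, transversion)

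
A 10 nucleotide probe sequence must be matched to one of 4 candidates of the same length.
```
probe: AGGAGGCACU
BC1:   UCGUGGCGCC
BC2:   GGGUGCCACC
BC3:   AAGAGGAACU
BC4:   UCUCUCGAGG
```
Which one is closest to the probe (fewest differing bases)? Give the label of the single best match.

Hamming distances to probe — BC1: 5; BC2: 4; BC3: 2; BC4: 9.
Smallest is BC3 with 2 mismatches.

BC3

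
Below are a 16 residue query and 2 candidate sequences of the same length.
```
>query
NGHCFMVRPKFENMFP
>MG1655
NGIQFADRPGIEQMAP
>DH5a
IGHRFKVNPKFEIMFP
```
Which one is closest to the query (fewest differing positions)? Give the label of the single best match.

DH5a

MG1655 differs at 8 positions; DH5a differs at 5 positions. The closest is DH5a.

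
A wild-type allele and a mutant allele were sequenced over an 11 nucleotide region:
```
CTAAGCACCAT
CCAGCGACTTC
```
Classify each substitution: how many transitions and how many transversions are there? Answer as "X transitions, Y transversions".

Mismatches (1-based):
site 2: T→C (pyrimidine→pyrimidine, transition)
site 4: A→G (purine→purine, transition)
site 5: G→C (purine→pyrimidine, transversion)
site 6: C→G (pyrimidine→purine, transversion)
site 9: C→T (pyrimidine→pyrimidine, transition)
site 10: A→T (purine→pyrimidine, transversion)
site 11: T→C (pyrimidine→pyrimidine, transition)

4 transitions, 3 transversions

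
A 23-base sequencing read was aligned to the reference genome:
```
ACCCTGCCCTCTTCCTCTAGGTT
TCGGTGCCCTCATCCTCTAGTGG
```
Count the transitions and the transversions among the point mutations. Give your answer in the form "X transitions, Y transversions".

Mismatches (1-based):
position 1: A→T (purine→pyrimidine, transversion)
position 3: C→G (pyrimidine→purine, transversion)
position 4: C→G (pyrimidine→purine, transversion)
position 12: T→A (pyrimidine→purine, transversion)
position 21: G→T (purine→pyrimidine, transversion)
position 22: T→G (pyrimidine→purine, transversion)
position 23: T→G (pyrimidine→purine, transversion)

0 transitions, 7 transversions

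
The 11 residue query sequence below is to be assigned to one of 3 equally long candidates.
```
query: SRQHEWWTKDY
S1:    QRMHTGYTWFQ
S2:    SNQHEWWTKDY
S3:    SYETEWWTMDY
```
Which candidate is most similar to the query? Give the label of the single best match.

S2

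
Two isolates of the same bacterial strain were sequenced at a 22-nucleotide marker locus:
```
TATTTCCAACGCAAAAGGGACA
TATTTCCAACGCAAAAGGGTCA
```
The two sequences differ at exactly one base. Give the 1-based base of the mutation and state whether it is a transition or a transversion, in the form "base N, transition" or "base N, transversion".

base 20, transversion

Base 20 changes A→T. A is a purine and T is a pyrimidine, so this is a transversion.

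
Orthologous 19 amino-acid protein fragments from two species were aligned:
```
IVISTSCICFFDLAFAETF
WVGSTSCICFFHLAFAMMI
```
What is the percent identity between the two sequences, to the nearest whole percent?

Mismatches at positions 1, 3, 12, 17, 18, 19 (1-based): 6 of 19.
Identical positions: 13/19 = 68.42% → 68%.

68%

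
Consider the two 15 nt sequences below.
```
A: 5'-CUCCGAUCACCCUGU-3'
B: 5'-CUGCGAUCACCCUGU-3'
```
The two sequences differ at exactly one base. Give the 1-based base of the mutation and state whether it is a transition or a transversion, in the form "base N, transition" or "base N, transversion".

base 3, transversion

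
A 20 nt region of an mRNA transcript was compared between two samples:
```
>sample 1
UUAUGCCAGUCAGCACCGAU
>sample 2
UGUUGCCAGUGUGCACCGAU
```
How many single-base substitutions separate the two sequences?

4

The sequences differ at sites 2, 3, 11, 12 (1-based) — 4 in total.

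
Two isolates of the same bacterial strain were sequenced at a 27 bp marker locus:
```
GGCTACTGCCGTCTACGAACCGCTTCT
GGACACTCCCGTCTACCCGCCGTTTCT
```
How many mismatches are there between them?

Mismatches (1-based): position 3: C→A; position 4: T→C; position 8: G→C; position 17: G→C; position 18: A→C; position 19: A→G; position 23: C→T.

7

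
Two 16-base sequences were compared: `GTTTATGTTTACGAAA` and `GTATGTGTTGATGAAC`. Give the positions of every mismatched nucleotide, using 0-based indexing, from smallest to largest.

Differences at position 2 (T→A), position 4 (A→G), position 9 (T→G), position 11 (C→T), position 15 (A→C).

2, 4, 9, 11, 15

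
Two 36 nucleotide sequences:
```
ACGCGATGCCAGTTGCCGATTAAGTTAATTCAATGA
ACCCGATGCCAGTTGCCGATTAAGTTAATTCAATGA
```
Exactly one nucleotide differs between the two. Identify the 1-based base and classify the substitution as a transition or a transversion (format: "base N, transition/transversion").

base 3, transversion

Base 3 changes G→C. G is a purine and C is a pyrimidine, so this is a transversion.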